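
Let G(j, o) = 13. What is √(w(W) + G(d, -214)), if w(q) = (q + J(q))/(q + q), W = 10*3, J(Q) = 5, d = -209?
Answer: √489/6 ≈ 3.6856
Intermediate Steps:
W = 30
w(q) = (5 + q)/(2*q) (w(q) = (q + 5)/(q + q) = (5 + q)/((2*q)) = (5 + q)*(1/(2*q)) = (5 + q)/(2*q))
√(w(W) + G(d, -214)) = √((½)*(5 + 30)/30 + 13) = √((½)*(1/30)*35 + 13) = √(7/12 + 13) = √(163/12) = √489/6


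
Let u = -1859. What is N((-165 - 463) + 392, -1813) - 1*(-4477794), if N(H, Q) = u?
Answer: 4475935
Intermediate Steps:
N(H, Q) = -1859
N((-165 - 463) + 392, -1813) - 1*(-4477794) = -1859 - 1*(-4477794) = -1859 + 4477794 = 4475935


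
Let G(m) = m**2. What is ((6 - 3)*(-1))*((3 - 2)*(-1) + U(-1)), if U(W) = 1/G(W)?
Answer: 0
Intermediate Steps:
U(W) = W**(-2) (U(W) = 1/(W**2) = W**(-2))
((6 - 3)*(-1))*((3 - 2)*(-1) + U(-1)) = ((6 - 3)*(-1))*((3 - 2)*(-1) + (-1)**(-2)) = (3*(-1))*(1*(-1) + 1) = -3*(-1 + 1) = -3*0 = 0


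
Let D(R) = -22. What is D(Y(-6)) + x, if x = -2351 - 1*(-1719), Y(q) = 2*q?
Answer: -654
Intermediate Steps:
x = -632 (x = -2351 + 1719 = -632)
D(Y(-6)) + x = -22 - 632 = -654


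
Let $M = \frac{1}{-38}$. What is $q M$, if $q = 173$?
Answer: $- \frac{173}{38} \approx -4.5526$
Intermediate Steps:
$M = - \frac{1}{38} \approx -0.026316$
$q M = 173 \left(- \frac{1}{38}\right) = - \frac{173}{38}$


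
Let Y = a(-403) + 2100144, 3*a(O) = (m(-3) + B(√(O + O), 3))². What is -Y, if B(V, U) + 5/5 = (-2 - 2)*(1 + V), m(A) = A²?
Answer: -6287552/3 + 32*I*√806/3 ≈ -2.0959e+6 + 302.83*I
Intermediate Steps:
B(V, U) = -5 - 4*V (B(V, U) = -1 + (-2 - 2)*(1 + V) = -1 - 4*(1 + V) = -1 + (-4 - 4*V) = -5 - 4*V)
a(O) = (4 - 4*√2*√O)²/3 (a(O) = ((-3)² + (-5 - 4*√(O + O)))²/3 = (9 + (-5 - 4*√2*√O))²/3 = (4 - 4*√2*√O)²/3)
Y = 2100144 + 16*(-1 + I*√806)²/3 (Y = 16*(-1 + √2*√(-403))²/3 + 2100144 = 16*(-1 + √2*(I*√403))²/3 + 2100144 = 16*(-1 + I*√806)²/3 + 2100144 = 2100144 + 16*(-1 + I*√806)²/3 ≈ 2.0959e+6 - 302.83*I)
-Y = -(6287552/3 - 32*I*√806/3) = -6287552/3 + 32*I*√806/3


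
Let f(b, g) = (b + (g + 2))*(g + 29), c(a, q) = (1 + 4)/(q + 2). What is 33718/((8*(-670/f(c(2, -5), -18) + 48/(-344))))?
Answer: 422638271/331728 ≈ 1274.1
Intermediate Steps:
c(a, q) = 5/(2 + q)
f(b, g) = (29 + g)*(2 + b + g) (f(b, g) = (b + (2 + g))*(29 + g) = (2 + b + g)*(29 + g) = (29 + g)*(2 + b + g))
33718/((8*(-670/f(c(2, -5), -18) + 48/(-344)))) = 33718/((8*(-670/(58 + (-18)² + 29*(5/(2 - 5)) + 31*(-18) + (5/(2 - 5))*(-18)) + 48/(-344)))) = 33718/((8*(-670/(58 + 324 + 29*(5/(-3)) - 558 + (5/(-3))*(-18)) + 48*(-1/344)))) = 33718/((8*(-670/(58 + 324 + 29*(5*(-⅓)) - 558 + (5*(-⅓))*(-18)) - 6/43))) = 33718/((8*(-670/(58 + 324 + 29*(-5/3) - 558 - 5/3*(-18)) - 6/43))) = 33718/((8*(-670/(58 + 324 - 145/3 - 558 + 30) - 6/43))) = 33718/((8*(-670/(-583/3) - 6/43))) = 33718/((8*(-670*(-3/583) - 6/43))) = 33718/((8*(2010/583 - 6/43))) = 33718/((8*(82932/25069))) = 33718/(663456/25069) = 33718*(25069/663456) = 422638271/331728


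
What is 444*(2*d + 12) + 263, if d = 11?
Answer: 15359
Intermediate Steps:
444*(2*d + 12) + 263 = 444*(2*11 + 12) + 263 = 444*(22 + 12) + 263 = 444*34 + 263 = 15096 + 263 = 15359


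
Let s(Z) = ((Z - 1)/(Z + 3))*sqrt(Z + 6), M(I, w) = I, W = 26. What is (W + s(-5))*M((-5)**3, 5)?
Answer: -3625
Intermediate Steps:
s(Z) = sqrt(6 + Z)*(-1 + Z)/(3 + Z) (s(Z) = ((-1 + Z)/(3 + Z))*sqrt(6 + Z) = sqrt(6 + Z)*(-1 + Z)/(3 + Z))
(W + s(-5))*M((-5)**3, 5) = (26 + sqrt(6 - 5)*(-1 - 5)/(3 - 5))*(-5)**3 = (26 + sqrt(1)*(-6)/(-2))*(-125) = (26 - 1/2*1*(-6))*(-125) = (26 + 3)*(-125) = 29*(-125) = -3625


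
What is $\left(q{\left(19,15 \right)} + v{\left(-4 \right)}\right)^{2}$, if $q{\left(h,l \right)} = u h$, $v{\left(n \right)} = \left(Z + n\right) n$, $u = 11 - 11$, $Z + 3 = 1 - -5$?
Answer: $16$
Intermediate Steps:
$Z = 3$ ($Z = -3 + \left(1 - -5\right) = -3 + \left(1 + 5\right) = -3 + 6 = 3$)
$u = 0$
$v{\left(n \right)} = n \left(3 + n\right)$ ($v{\left(n \right)} = \left(3 + n\right) n = n \left(3 + n\right)$)
$q{\left(h,l \right)} = 0$ ($q{\left(h,l \right)} = 0 h = 0$)
$\left(q{\left(19,15 \right)} + v{\left(-4 \right)}\right)^{2} = \left(0 - 4 \left(3 - 4\right)\right)^{2} = \left(0 - -4\right)^{2} = \left(0 + 4\right)^{2} = 4^{2} = 16$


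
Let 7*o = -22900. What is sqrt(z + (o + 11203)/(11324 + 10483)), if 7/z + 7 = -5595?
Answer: sqrt(3272335622850742)/95015522 ≈ 0.60205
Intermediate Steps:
o = -22900/7 (o = (1/7)*(-22900) = -22900/7 ≈ -3271.4)
z = -7/5602 (z = 7/(-7 - 5595) = 7/(-5602) = 7*(-1/5602) = -7/5602 ≈ -0.0012496)
sqrt(z + (o + 11203)/(11324 + 10483)) = sqrt(-7/5602 + (-22900/7 + 11203)/(11324 + 10483)) = sqrt(-7/5602 + (55521/7)/21807) = sqrt(-7/5602 + (55521/7)*(1/21807)) = sqrt(-7/5602 + 6169/16961) = sqrt(34440011/95015522) = sqrt(3272335622850742)/95015522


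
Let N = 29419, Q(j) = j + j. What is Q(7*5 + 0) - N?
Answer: -29349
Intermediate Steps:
Q(j) = 2*j
Q(7*5 + 0) - N = 2*(7*5 + 0) - 1*29419 = 2*(35 + 0) - 29419 = 2*35 - 29419 = 70 - 29419 = -29349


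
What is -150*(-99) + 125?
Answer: 14975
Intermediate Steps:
-150*(-99) + 125 = 14850 + 125 = 14975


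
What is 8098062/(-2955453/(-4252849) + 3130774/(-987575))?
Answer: -4858845704324417550/1485139654093 ≈ -3.2716e+6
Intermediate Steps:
8098062/(-2955453/(-4252849) + 3130774/(-987575)) = 8098062/(-2955453*(-1/4252849) + 3130774*(-1/987575)) = 8098062/(2955453/4252849 - 3130774/987575) = 8098062/(-10395977578651/4200007351175) = 8098062*(-4200007351175/10395977578651) = -4858845704324417550/1485139654093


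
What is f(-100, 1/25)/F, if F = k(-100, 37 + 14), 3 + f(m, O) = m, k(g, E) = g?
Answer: 103/100 ≈ 1.0300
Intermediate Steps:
f(m, O) = -3 + m
F = -100
f(-100, 1/25)/F = (-3 - 100)/(-100) = -103*(-1/100) = 103/100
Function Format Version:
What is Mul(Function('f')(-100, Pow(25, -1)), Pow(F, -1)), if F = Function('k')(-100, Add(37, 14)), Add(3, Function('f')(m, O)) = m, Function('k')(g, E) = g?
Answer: Rational(103, 100) ≈ 1.0300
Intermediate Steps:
Function('f')(m, O) = Add(-3, m)
F = -100
Mul(Function('f')(-100, Pow(25, -1)), Pow(F, -1)) = Mul(Add(-3, -100), Pow(-100, -1)) = Mul(-103, Rational(-1, 100)) = Rational(103, 100)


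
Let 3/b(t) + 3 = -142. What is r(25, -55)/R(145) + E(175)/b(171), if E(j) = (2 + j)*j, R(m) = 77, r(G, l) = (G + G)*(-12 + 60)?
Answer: -115276225/77 ≈ -1.4971e+6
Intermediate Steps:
r(G, l) = 96*G (r(G, l) = (2*G)*48 = 96*G)
b(t) = -3/145 (b(t) = 3/(-3 - 142) = 3/(-145) = 3*(-1/145) = -3/145)
E(j) = j*(2 + j)
r(25, -55)/R(145) + E(175)/b(171) = (96*25)/77 + (175*(2 + 175))/(-3/145) = 2400*(1/77) + (175*177)*(-145/3) = 2400/77 + 30975*(-145/3) = 2400/77 - 1497125 = -115276225/77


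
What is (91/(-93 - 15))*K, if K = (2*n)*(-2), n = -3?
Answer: -91/9 ≈ -10.111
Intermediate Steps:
K = 12 (K = (2*(-3))*(-2) = -6*(-2) = 12)
(91/(-93 - 15))*K = (91/(-93 - 15))*12 = (91/(-108))*12 = (91*(-1/108))*12 = -91/108*12 = -91/9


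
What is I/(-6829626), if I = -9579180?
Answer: 1596530/1138271 ≈ 1.4026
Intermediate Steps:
I/(-6829626) = -9579180/(-6829626) = -9579180*(-1/6829626) = 1596530/1138271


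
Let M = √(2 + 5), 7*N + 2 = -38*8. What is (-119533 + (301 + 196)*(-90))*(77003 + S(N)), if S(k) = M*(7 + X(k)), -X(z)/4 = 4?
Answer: -12648743789 + 1478367*√7 ≈ -1.2645e+10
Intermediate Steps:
X(z) = -16 (X(z) = -4*4 = -16)
N = -306/7 (N = -2/7 + (-38*8)/7 = -2/7 + (⅐)*(-304) = -2/7 - 304/7 = -306/7 ≈ -43.714)
M = √7 ≈ 2.6458
S(k) = -9*√7 (S(k) = √7*(7 - 16) = √7*(-9) = -9*√7)
(-119533 + (301 + 196)*(-90))*(77003 + S(N)) = (-119533 + (301 + 196)*(-90))*(77003 - 9*√7) = (-119533 + 497*(-90))*(77003 - 9*√7) = (-119533 - 44730)*(77003 - 9*√7) = -164263*(77003 - 9*√7) = -12648743789 + 1478367*√7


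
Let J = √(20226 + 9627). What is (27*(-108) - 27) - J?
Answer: -2943 - 3*√3317 ≈ -3115.8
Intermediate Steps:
J = 3*√3317 (J = √29853 = 3*√3317 ≈ 172.78)
(27*(-108) - 27) - J = (27*(-108) - 27) - 3*√3317 = (-2916 - 27) - 3*√3317 = -2943 - 3*√3317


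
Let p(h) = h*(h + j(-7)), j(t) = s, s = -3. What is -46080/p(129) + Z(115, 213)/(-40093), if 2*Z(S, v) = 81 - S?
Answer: -102622729/36203979 ≈ -2.8346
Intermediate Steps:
j(t) = -3
Z(S, v) = 81/2 - S/2 (Z(S, v) = (81 - S)/2 = 81/2 - S/2)
p(h) = h*(-3 + h) (p(h) = h*(h - 3) = h*(-3 + h))
-46080/p(129) + Z(115, 213)/(-40093) = -46080*1/(129*(-3 + 129)) + (81/2 - ½*115)/(-40093) = -46080/(129*126) + (81/2 - 115/2)*(-1/40093) = -46080/16254 - 17*(-1/40093) = -46080*1/16254 + 17/40093 = -2560/903 + 17/40093 = -102622729/36203979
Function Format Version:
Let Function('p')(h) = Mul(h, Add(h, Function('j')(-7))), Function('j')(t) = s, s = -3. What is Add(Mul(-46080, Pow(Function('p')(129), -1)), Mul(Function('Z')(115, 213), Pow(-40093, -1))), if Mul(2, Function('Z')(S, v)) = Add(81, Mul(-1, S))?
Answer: Rational(-102622729, 36203979) ≈ -2.8346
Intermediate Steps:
Function('j')(t) = -3
Function('Z')(S, v) = Add(Rational(81, 2), Mul(Rational(-1, 2), S)) (Function('Z')(S, v) = Mul(Rational(1, 2), Add(81, Mul(-1, S))) = Add(Rational(81, 2), Mul(Rational(-1, 2), S)))
Function('p')(h) = Mul(h, Add(-3, h)) (Function('p')(h) = Mul(h, Add(h, -3)) = Mul(h, Add(-3, h)))
Add(Mul(-46080, Pow(Function('p')(129), -1)), Mul(Function('Z')(115, 213), Pow(-40093, -1))) = Add(Mul(-46080, Pow(Mul(129, Add(-3, 129)), -1)), Mul(Add(Rational(81, 2), Mul(Rational(-1, 2), 115)), Pow(-40093, -1))) = Add(Mul(-46080, Pow(Mul(129, 126), -1)), Mul(Add(Rational(81, 2), Rational(-115, 2)), Rational(-1, 40093))) = Add(Mul(-46080, Pow(16254, -1)), Mul(-17, Rational(-1, 40093))) = Add(Mul(-46080, Rational(1, 16254)), Rational(17, 40093)) = Add(Rational(-2560, 903), Rational(17, 40093)) = Rational(-102622729, 36203979)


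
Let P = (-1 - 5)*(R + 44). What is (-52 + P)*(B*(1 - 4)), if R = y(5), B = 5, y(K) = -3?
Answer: 4470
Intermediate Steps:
R = -3
P = -246 (P = (-1 - 5)*(-3 + 44) = -6*41 = -246)
(-52 + P)*(B*(1 - 4)) = (-52 - 246)*(5*(1 - 4)) = -1490*(-3) = -298*(-15) = 4470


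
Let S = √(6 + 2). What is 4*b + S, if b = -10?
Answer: -40 + 2*√2 ≈ -37.172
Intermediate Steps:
S = 2*√2 (S = √8 = 2*√2 ≈ 2.8284)
4*b + S = 4*(-10) + 2*√2 = -40 + 2*√2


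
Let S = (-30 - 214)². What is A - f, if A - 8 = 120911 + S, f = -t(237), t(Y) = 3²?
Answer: 180464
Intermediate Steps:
t(Y) = 9
S = 59536 (S = (-244)² = 59536)
f = -9 (f = -1*9 = -9)
A = 180455 (A = 8 + (120911 + 59536) = 8 + 180447 = 180455)
A - f = 180455 - 1*(-9) = 180455 + 9 = 180464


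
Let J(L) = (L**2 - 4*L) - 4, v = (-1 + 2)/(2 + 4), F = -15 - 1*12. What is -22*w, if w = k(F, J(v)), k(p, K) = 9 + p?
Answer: 396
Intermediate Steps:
F = -27 (F = -15 - 12 = -27)
v = 1/6 ≈ 0.16667
J(L) = -4 + L**2 - 4*L
w = -18 (w = 9 - 27 = -18)
-22*w = -22*(-18) = 396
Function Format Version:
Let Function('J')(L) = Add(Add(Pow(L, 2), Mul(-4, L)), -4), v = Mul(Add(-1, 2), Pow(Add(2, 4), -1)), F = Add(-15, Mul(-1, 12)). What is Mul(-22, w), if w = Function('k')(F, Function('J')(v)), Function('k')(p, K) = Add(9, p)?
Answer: 396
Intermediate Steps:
F = -27 (F = Add(-15, -12) = -27)
v = Rational(1, 6) (v = Mul(1, Pow(6, -1)) = Mul(1, Rational(1, 6)) = Rational(1, 6) ≈ 0.16667)
Function('J')(L) = Add(-4, Pow(L, 2), Mul(-4, L))
w = -18 (w = Add(9, -27) = -18)
Mul(-22, w) = Mul(-22, -18) = 396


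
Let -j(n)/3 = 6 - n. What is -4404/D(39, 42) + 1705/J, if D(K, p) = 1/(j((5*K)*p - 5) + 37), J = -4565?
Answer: -8982583399/83 ≈ -1.0822e+8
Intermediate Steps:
j(n) = -18 + 3*n (j(n) = -3*(6 - n) = -18 + 3*n)
D(K, p) = 1/(4 + 15*K*p) (D(K, p) = 1/((-18 + 3*((5*K)*p - 5)) + 37) = 1/((-18 + 3*(5*K*p - 5)) + 37) = 1/((-18 + 3*(-5 + 5*K*p)) + 37) = 1/((-18 + (-15 + 15*K*p)) + 37) = 1/((-33 + 15*K*p) + 37) = 1/(4 + 15*K*p))
-4404/D(39, 42) + 1705/J = -4404/(1/(4 + 15*39*42)) + 1705/(-4565) = -4404/(1/(4 + 24570)) + 1705*(-1/4565) = -4404/(1/24574) - 31/83 = -4404/1/24574 - 31/83 = -4404*24574 - 31/83 = -108223896 - 31/83 = -8982583399/83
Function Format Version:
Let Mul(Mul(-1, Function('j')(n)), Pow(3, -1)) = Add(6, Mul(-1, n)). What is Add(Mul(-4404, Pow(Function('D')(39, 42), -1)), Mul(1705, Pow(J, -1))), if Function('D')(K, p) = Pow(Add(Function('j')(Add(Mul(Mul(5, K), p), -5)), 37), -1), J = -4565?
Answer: Rational(-8982583399, 83) ≈ -1.0822e+8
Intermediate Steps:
Function('j')(n) = Add(-18, Mul(3, n)) (Function('j')(n) = Mul(-3, Add(6, Mul(-1, n))) = Add(-18, Mul(3, n)))
Function('D')(K, p) = Pow(Add(4, Mul(15, K, p)), -1) (Function('D')(K, p) = Pow(Add(Add(-18, Mul(3, Add(Mul(Mul(5, K), p), -5))), 37), -1) = Pow(Add(Add(-18, Mul(3, Add(Mul(5, K, p), -5))), 37), -1) = Pow(Add(Add(-18, Mul(3, Add(-5, Mul(5, K, p)))), 37), -1) = Pow(Add(Add(-18, Add(-15, Mul(15, K, p))), 37), -1) = Pow(Add(Add(-33, Mul(15, K, p)), 37), -1) = Pow(Add(4, Mul(15, K, p)), -1))
Add(Mul(-4404, Pow(Function('D')(39, 42), -1)), Mul(1705, Pow(J, -1))) = Add(Mul(-4404, Pow(Pow(Add(4, Mul(15, 39, 42)), -1), -1)), Mul(1705, Pow(-4565, -1))) = Add(Mul(-4404, Pow(Pow(Add(4, 24570), -1), -1)), Mul(1705, Rational(-1, 4565))) = Add(Mul(-4404, Pow(Pow(24574, -1), -1)), Rational(-31, 83)) = Add(Mul(-4404, Pow(Rational(1, 24574), -1)), Rational(-31, 83)) = Add(Mul(-4404, 24574), Rational(-31, 83)) = Add(-108223896, Rational(-31, 83)) = Rational(-8982583399, 83)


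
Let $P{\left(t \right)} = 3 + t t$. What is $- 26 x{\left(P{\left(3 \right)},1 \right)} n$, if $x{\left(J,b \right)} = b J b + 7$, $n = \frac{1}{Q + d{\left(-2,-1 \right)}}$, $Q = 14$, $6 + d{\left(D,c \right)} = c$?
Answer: $- \frac{494}{7} \approx -70.571$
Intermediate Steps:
$d{\left(D,c \right)} = -6 + c$
$P{\left(t \right)} = 3 + t^{2}$
$n = \frac{1}{7}$ ($n = \frac{1}{14 - 7} = \frac{1}{7} \approx 0.14286$)
$x{\left(J,b \right)} = 7 + J b^{2}$ ($x{\left(J,b \right)} = J b b + 7 = J b^{2} + 7 = 7 + J b^{2}$)
$- 26 x{\left(P{\left(3 \right)},1 \right)} n = - 26 \left(7 + \left(3 + 3^{2}\right) 1^{2}\right) \frac{1}{7} = - 26 \left(7 + \left(3 + 9\right) 1\right) \frac{1}{7} = - 26 \left(7 + 12 \cdot 1\right) \frac{1}{7} = - 26 \left(7 + 12\right) \frac{1}{7} = \left(-26\right) 19 \cdot \frac{1}{7} = \left(-494\right) \frac{1}{7} = - \frac{494}{7}$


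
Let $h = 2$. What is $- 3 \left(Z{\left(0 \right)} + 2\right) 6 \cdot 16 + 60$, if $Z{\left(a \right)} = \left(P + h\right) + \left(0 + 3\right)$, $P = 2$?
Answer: $-2532$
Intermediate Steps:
$Z{\left(a \right)} = 7$ ($Z{\left(a \right)} = \left(2 + 2\right) + \left(0 + 3\right) = 4 + 3 = 7$)
$- 3 \left(Z{\left(0 \right)} + 2\right) 6 \cdot 16 + 60 = - 3 \left(7 + 2\right) 6 \cdot 16 + 60 = \left(-3\right) 9 \cdot 6 \cdot 16 + 60 = \left(-27\right) 6 \cdot 16 + 60 = \left(-162\right) 16 + 60 = -2592 + 60 = -2532$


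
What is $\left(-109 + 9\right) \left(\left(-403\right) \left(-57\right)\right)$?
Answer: $-2297100$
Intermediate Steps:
$\left(-109 + 9\right) \left(\left(-403\right) \left(-57\right)\right) = \left(-100\right) 22971 = -2297100$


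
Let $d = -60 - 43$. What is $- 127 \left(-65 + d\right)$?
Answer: $21336$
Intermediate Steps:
$d = -103$ ($d = -60 - 43 = -103$)
$- 127 \left(-65 + d\right) = - 127 \left(-65 - 103\right) = \left(-127\right) \left(-168\right) = 21336$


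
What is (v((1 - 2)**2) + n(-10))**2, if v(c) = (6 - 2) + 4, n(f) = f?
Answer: 4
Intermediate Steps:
v(c) = 8 (v(c) = 4 + 4 = 8)
(v((1 - 2)**2) + n(-10))**2 = (8 - 10)**2 = (-2)**2 = 4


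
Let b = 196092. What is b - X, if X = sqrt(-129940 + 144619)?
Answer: 196092 - 3*sqrt(1631) ≈ 1.9597e+5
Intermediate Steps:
X = 3*sqrt(1631) (X = sqrt(14679) = 3*sqrt(1631) ≈ 121.16)
b - X = 196092 - 3*sqrt(1631)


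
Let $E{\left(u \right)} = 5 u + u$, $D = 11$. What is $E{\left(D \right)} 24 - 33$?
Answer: $1551$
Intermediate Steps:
$E{\left(u \right)} = 6 u$
$E{\left(D \right)} 24 - 33 = 6 \cdot 11 \cdot 24 - 33 = 66 \cdot 24 - 33 = 1584 - 33 = 1551$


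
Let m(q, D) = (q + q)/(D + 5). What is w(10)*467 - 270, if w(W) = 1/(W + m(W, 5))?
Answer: -2773/12 ≈ -231.08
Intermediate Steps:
m(q, D) = 2*q/(5 + D) (m(q, D) = (2*q)/(5 + D) = 2*q/(5 + D))
w(W) = 5/(6*W) (w(W) = 1/(W + 2*W/(5 + 5)) = 1/(W + 2*W/10) = 1/(W + 2*W*(⅒)) = 1/(W + W/5) = 1/(6*W/5) = 5/(6*W))
w(10)*467 - 270 = ((⅚)/10)*467 - 270 = ((⅚)*(⅒))*467 - 270 = (1/12)*467 - 270 = 467/12 - 270 = -2773/12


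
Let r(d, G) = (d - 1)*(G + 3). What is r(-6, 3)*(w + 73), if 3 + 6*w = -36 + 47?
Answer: -3122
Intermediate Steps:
w = 4/3 (w = -½ + (-36 + 47)/6 = -½ + (⅙)*11 = -½ + 11/6 = 4/3 ≈ 1.3333)
r(d, G) = (-1 + d)*(3 + G)
r(-6, 3)*(w + 73) = (-3 - 1*3 + 3*(-6) + 3*(-6))*(4/3 + 73) = (-3 - 3 - 18 - 18)*(223/3) = -42*223/3 = -3122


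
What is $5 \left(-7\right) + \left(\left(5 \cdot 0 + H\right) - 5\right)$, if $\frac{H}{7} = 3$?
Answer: $-19$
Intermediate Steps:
$H = 21$ ($H = 7 \cdot 3 = 21$)
$5 \left(-7\right) + \left(\left(5 \cdot 0 + H\right) - 5\right) = 5 \left(-7\right) + \left(\left(5 \cdot 0 + 21\right) - 5\right) = -35 + \left(\left(0 + 21\right) - 5\right) = -35 + \left(21 - 5\right) = -35 + 16 = -19$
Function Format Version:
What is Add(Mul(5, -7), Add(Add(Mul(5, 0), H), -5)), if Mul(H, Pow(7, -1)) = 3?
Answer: -19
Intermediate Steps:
H = 21 (H = Mul(7, 3) = 21)
Add(Mul(5, -7), Add(Add(Mul(5, 0), H), -5)) = Add(Mul(5, -7), Add(Add(Mul(5, 0), 21), -5)) = Add(-35, Add(Add(0, 21), -5)) = Add(-35, Add(21, -5)) = Add(-35, 16) = -19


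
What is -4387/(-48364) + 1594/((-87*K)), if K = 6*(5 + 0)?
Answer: -306739/589860 ≈ -0.52002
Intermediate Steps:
K = 30 (K = 6*5 = 30)
-4387/(-48364) + 1594/((-87*K)) = -4387/(-48364) + 1594/((-87*30)) = -4387*(-1/48364) + 1594/(-2610) = 41/452 + 1594*(-1/2610) = 41/452 - 797/1305 = -306739/589860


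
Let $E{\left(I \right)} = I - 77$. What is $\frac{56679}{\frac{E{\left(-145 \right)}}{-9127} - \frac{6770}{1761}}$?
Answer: $- \frac{130140222759}{8771264} \approx -14837.0$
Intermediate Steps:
$E{\left(I \right)} = -77 + I$ ($E{\left(I \right)} = I - 77 = -77 + I$)
$\frac{56679}{\frac{E{\left(-145 \right)}}{-9127} - \frac{6770}{1761}} = \frac{56679}{\frac{-77 - 145}{-9127} - \frac{6770}{1761}} = \frac{56679}{\left(-222\right) \left(- \frac{1}{9127}\right) - \frac{6770}{1761}} = \frac{56679}{\frac{222}{9127} - \frac{6770}{1761}} = \frac{56679}{- \frac{61398848}{16072647}} = 56679 \left(- \frac{16072647}{61398848}\right) = - \frac{130140222759}{8771264}$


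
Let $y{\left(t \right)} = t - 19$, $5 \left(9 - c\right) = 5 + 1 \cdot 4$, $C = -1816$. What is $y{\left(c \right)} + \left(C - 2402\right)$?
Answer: $- \frac{21149}{5} \approx -4229.8$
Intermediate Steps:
$c = \frac{36}{5}$ ($c = 9 - \frac{5 + 1 \cdot 4}{5} = 9 - \frac{5 + 4}{5} = 9 - \frac{9}{5} = \frac{36}{5} \approx 7.2$)
$y{\left(t \right)} = -19 + t$
$y{\left(c \right)} + \left(C - 2402\right) = \left(-19 + \frac{36}{5}\right) - 4218 = - \frac{59}{5} - 4218 = - \frac{21149}{5}$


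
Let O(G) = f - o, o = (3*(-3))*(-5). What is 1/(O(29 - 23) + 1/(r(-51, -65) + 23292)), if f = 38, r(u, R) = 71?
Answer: -23363/163540 ≈ -0.14286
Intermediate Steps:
o = 45 (o = -9*(-5) = 45)
O(G) = -7 (O(G) = 38 - 1*45 = 38 - 45 = -7)
1/(O(29 - 23) + 1/(r(-51, -65) + 23292)) = 1/(-7 + 1/(71 + 23292)) = 1/(-7 + 1/23363) = 1/(-163540/23363) = -23363/163540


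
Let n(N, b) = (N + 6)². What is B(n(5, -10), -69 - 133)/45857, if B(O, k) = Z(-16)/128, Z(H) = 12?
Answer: 3/1467424 ≈ 2.0444e-6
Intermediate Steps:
n(N, b) = (6 + N)²
B(O, k) = 3/32 (B(O, k) = 12/128 = 12*(1/128) = 3/32)
B(n(5, -10), -69 - 133)/45857 = (3/32)/45857 = (3/32)*(1/45857) = 3/1467424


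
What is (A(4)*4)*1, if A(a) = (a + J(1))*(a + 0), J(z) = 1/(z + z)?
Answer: 72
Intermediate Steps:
J(z) = 1/(2*z)
A(a) = a*(1/2 + a) (A(a) = (a + (1/2)/1)*(a + 0) = (a + (1/2)*1)*a = (a + 1/2)*a = (1/2 + a)*a = a*(1/2 + a))
(A(4)*4)*1 = ((4*(1/2 + 4))*4)*1 = ((4*(9/2))*4)*1 = (18*4)*1 = 72*1 = 72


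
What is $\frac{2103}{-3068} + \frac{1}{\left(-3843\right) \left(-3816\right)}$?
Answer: $- \frac{7710064099}{11247969096} \approx -0.68546$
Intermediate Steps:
$\frac{2103}{-3068} + \frac{1}{\left(-3843\right) \left(-3816\right)} = 2103 \left(- \frac{1}{3068}\right) - - \frac{1}{14664888} = - \frac{2103}{3068} + \frac{1}{14664888} = - \frac{7710064099}{11247969096}$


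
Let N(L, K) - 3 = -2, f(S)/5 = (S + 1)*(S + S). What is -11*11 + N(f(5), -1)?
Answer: -120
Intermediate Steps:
f(S) = 10*S*(1 + S) (f(S) = 5*((S + 1)*(S + S)) = 5*((1 + S)*(2*S)) = 5*(2*S*(1 + S)) = 10*S*(1 + S))
N(L, K) = 1 (N(L, K) = 3 - 2 = 1)
-11*11 + N(f(5), -1) = -11*11 + 1 = -121 + 1 = -120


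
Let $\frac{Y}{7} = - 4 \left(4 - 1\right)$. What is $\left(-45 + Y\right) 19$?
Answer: $-2451$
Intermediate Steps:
$Y = -84$ ($Y = 7 \left(- 4 \left(4 - 1\right)\right) = 7 \left(\left(-4\right) 3\right) = 7 \left(-12\right) = -84$)
$\left(-45 + Y\right) 19 = \left(-45 - 84\right) 19 = \left(-129\right) 19 = -2451$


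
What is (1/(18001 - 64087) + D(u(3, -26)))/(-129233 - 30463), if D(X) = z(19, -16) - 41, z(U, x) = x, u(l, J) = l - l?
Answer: 2626903/7359749856 ≈ 0.00035693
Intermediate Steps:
u(l, J) = 0
D(X) = -57 (D(X) = -16 - 41 = -57)
(1/(18001 - 64087) + D(u(3, -26)))/(-129233 - 30463) = (1/(18001 - 64087) - 57)/(-129233 - 30463) = (1/(-46086) - 57)/(-159696) = (-1/46086 - 57)*(-1/159696) = -2626903/46086*(-1/159696) = 2626903/7359749856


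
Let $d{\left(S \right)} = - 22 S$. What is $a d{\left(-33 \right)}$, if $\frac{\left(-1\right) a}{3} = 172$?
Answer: $-374616$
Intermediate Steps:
$a = -516$ ($a = \left(-3\right) 172 = -516$)
$a d{\left(-33 \right)} = - 516 \left(\left(-22\right) \left(-33\right)\right) = \left(-516\right) 726 = -374616$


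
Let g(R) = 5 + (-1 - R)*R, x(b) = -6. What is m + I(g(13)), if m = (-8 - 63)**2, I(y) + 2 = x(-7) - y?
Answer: 5210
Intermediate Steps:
g(R) = 5 + R*(-1 - R)
I(y) = -8 - y (I(y) = -2 + (-6 - y) = -8 - y)
m = 5041 (m = (-71)**2 = 5041)
m + I(g(13)) = 5041 + (-8 - (5 - 1*13 - 1*13**2)) = 5041 + (-8 - (5 - 13 - 1*169)) = 5041 + (-8 - (5 - 13 - 169)) = 5041 + (-8 - 1*(-177)) = 5041 + (-8 + 177) = 5041 + 169 = 5210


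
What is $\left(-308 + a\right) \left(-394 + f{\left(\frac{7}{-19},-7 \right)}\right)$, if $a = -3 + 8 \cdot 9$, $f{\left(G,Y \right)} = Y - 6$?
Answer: $97273$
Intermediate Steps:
$f{\left(G,Y \right)} = -6 + Y$
$a = 69$ ($a = -3 + 72 = 69$)
$\left(-308 + a\right) \left(-394 + f{\left(\frac{7}{-19},-7 \right)}\right) = \left(-308 + 69\right) \left(-394 - 13\right) = - 239 \left(-394 - 13\right) = \left(-239\right) \left(-407\right) = 97273$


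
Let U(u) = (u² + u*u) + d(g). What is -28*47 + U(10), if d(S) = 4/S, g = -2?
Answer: -1118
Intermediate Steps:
U(u) = -2 + 2*u² (U(u) = (u² + u*u) + 4/(-2) = (u² + u²) + 4*(-½) = 2*u² - 2 = -2 + 2*u²)
-28*47 + U(10) = -28*47 + (-2 + 2*10²) = -1316 + (-2 + 2*100) = -1316 + (-2 + 200) = -1316 + 198 = -1118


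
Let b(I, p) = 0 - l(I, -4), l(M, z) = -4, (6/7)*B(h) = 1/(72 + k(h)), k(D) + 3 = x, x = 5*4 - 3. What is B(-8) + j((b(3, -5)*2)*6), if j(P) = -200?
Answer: -103193/516 ≈ -199.99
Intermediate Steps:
x = 17 (x = 20 - 3 = 17)
k(D) = 14 (k(D) = -3 + 17 = 14)
B(h) = 7/516 (B(h) = 7/(6*(72 + 14)) = (7/6)/86 = (7/6)*(1/86) = 7/516)
b(I, p) = 4 (b(I, p) = 0 - 1*(-4) = 0 + 4 = 4)
B(-8) + j((b(3, -5)*2)*6) = 7/516 - 200 = -103193/516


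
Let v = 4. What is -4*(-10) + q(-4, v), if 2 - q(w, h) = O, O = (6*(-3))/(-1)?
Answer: 24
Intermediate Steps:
O = 18 (O = -18*(-1) = 18)
q(w, h) = -16 (q(w, h) = 2 - 1*18 = 2 - 18 = -16)
-4*(-10) + q(-4, v) = -4*(-10) - 16 = 40 - 16 = 24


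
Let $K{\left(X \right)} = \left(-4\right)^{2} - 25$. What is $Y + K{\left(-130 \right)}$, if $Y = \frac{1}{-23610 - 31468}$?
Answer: $- \frac{495703}{55078} \approx -9.0$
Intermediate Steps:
$K{\left(X \right)} = -9$ ($K{\left(X \right)} = 16 - 25 = -9$)
$Y = - \frac{1}{55078}$ ($Y = \frac{1}{-55078} = - \frac{1}{55078} \approx -1.8156 \cdot 10^{-5}$)
$Y + K{\left(-130 \right)} = - \frac{1}{55078} - 9 = - \frac{495703}{55078}$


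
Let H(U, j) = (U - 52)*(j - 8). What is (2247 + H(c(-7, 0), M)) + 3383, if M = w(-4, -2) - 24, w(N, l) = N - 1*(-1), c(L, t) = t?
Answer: 7450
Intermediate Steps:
w(N, l) = 1 + N (w(N, l) = N + 1 = 1 + N)
M = -27 (M = (1 - 4) - 24 = -3 - 24 = -27)
H(U, j) = (-52 + U)*(-8 + j)
(2247 + H(c(-7, 0), M)) + 3383 = (2247 + (416 - 52*(-27) - 8*0 + 0*(-27))) + 3383 = (2247 + (416 + 1404 + 0 + 0)) + 3383 = (2247 + 1820) + 3383 = 4067 + 3383 = 7450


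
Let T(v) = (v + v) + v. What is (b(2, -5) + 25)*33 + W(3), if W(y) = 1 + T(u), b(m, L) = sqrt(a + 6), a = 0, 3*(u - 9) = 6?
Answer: 859 + 33*sqrt(6) ≈ 939.83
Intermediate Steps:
u = 11 (u = 9 + (1/3)*6 = 9 + 2 = 11)
b(m, L) = sqrt(6) (b(m, L) = sqrt(0 + 6) = sqrt(6))
T(v) = 3*v (T(v) = 2*v + v = 3*v)
W(y) = 34 (W(y) = 1 + 3*11 = 1 + 33 = 34)
(b(2, -5) + 25)*33 + W(3) = (sqrt(6) + 25)*33 + 34 = (25 + sqrt(6))*33 + 34 = (825 + 33*sqrt(6)) + 34 = 859 + 33*sqrt(6)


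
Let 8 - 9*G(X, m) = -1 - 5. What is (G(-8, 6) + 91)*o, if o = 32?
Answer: 26656/9 ≈ 2961.8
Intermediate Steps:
G(X, m) = 14/9 (G(X, m) = 8/9 - (-1 - 5)/9 = 8/9 - ⅑*(-6) = 8/9 + ⅔ = 14/9)
(G(-8, 6) + 91)*o = (14/9 + 91)*32 = (833/9)*32 = 26656/9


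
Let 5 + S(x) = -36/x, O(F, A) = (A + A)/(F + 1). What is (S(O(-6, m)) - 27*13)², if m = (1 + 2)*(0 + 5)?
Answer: 122500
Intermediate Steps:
m = 15 (m = 3*5 = 15)
O(F, A) = 2*A/(1 + F) (O(F, A) = (2*A)/(1 + F) = 2*A/(1 + F))
S(x) = -5 - 36/x
(S(O(-6, m)) - 27*13)² = ((-5 - 36/(2*15/(1 - 6))) - 27*13)² = ((-5 - 36/(2*15/(-5))) - 351)² = ((-5 - 36/(2*15*(-⅕))) - 351)² = ((-5 - 36/(-6)) - 351)² = ((-5 - 36*(-⅙)) - 351)² = ((-5 + 6) - 351)² = (1 - 351)² = (-350)² = 122500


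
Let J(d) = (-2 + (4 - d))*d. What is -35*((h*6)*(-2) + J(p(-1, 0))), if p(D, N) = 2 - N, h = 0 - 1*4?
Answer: -1680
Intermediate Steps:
h = -4 (h = 0 - 4 = -4)
J(d) = d*(2 - d) (J(d) = (2 - d)*d = d*(2 - d))
-35*((h*6)*(-2) + J(p(-1, 0))) = -35*(-4*6*(-2) + (2 - 1*0)*(2 - (2 - 1*0))) = -35*(-24*(-2) + (2 + 0)*(2 - (2 + 0))) = -35*(48 + 2*(2 - 1*2)) = -35*(48 + 2*(2 - 2)) = -35*(48 + 2*0) = -35*(48 + 0) = -35*48 = -1680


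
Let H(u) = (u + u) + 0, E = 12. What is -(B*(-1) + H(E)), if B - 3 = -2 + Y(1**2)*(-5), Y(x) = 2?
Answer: -33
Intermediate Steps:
H(u) = 2*u (H(u) = 2*u + 0 = 2*u)
B = -9 (B = 3 + (-2 + 2*(-5)) = 3 + (-2 - 10) = 3 - 12 = -9)
-(B*(-1) + H(E)) = -(-9*(-1) + 2*12) = -(9 + 24) = -1*33 = -33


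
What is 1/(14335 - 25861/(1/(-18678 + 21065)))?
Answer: -1/61715872 ≈ -1.6203e-8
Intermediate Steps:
1/(14335 - 25861/(1/(-18678 + 21065))) = 1/(14335 - 25861/(1/2387)) = 1/(14335 - 25861/1/2387) = 1/(14335 - 25861*2387) = 1/(14335 - 1*61730207) = 1/(14335 - 61730207) = 1/(-61715872) = -1/61715872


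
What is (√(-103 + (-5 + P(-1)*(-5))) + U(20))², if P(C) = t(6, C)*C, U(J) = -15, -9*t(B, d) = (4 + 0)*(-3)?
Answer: 371/3 - 40*I*√57 ≈ 123.67 - 301.99*I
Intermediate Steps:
t(B, d) = 4/3 (t(B, d) = -(4 + 0)*(-3)/9 = -4*(-3)/9 = -⅑*(-12) = 4/3)
P(C) = 4*C/3
(√(-103 + (-5 + P(-1)*(-5))) + U(20))² = (√(-103 + (-5 + ((4/3)*(-1))*(-5))) - 15)² = (√(-103 + (-5 - 4/3*(-5))) - 15)² = (√(-103 + (-5 + 20/3)) - 15)² = (√(-103 + 5/3) - 15)² = (√(-304/3) - 15)² = (4*I*√57/3 - 15)² = (-15 + 4*I*√57/3)²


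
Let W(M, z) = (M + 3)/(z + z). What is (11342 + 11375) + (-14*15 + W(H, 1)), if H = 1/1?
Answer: 22509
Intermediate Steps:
H = 1
W(M, z) = (3 + M)/(2*z) (W(M, z) = (3 + M)/((2*z)) = (3 + M)*(1/(2*z)) = (3 + M)/(2*z))
(11342 + 11375) + (-14*15 + W(H, 1)) = (11342 + 11375) + (-14*15 + (1/2)*(3 + 1)/1) = 22717 + (-210 + (1/2)*1*4) = 22717 + (-210 + 2) = 22717 - 208 = 22509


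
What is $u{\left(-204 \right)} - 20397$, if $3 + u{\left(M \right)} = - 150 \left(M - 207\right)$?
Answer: $41250$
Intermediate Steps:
$u{\left(M \right)} = 31047 - 150 M$ ($u{\left(M \right)} = -3 - 150 \left(M - 207\right) = -3 - 150 \left(-207 + M\right) = -3 - \left(-31050 + 150 M\right) = 31047 - 150 M$)
$u{\left(-204 \right)} - 20397 = \left(31047 - -30600\right) - 20397 = \left(31047 + 30600\right) - 20397 = 61647 - 20397 = 41250$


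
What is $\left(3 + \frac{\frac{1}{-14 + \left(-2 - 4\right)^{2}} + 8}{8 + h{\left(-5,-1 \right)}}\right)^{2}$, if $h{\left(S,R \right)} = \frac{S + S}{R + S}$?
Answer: $\frac{5978025}{407044} \approx 14.686$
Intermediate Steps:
$h{\left(S,R \right)} = \frac{2 S}{R + S}$
$\left(3 + \frac{\frac{1}{-14 + \left(-2 - 4\right)^{2}} + 8}{8 + h{\left(-5,-1 \right)}}\right)^{2} = \left(3 + \frac{\frac{1}{-14 + \left(-2 - 4\right)^{2}} + 8}{8 + 2 \left(-5\right) \frac{1}{-1 - 5}}\right)^{2} = \left(3 + \frac{\frac{1}{-14 + \left(-6\right)^{2}} + 8}{8 + 2 \left(-5\right) \frac{1}{-6}}\right)^{2} = \left(3 + \frac{\frac{1}{-14 + 36} + 8}{8 + 2 \left(-5\right) \left(- \frac{1}{6}\right)}\right)^{2} = \left(3 + \frac{\frac{1}{22} + 8}{8 + \frac{5}{3}}\right)^{2} = \left(3 + \frac{\frac{1}{22} + 8}{\frac{29}{3}}\right)^{2} = \left(3 + \frac{177}{22} \cdot \frac{3}{29}\right)^{2} = \left(3 + \frac{531}{638}\right)^{2} = \left(\frac{2445}{638}\right)^{2} = \frac{5978025}{407044}$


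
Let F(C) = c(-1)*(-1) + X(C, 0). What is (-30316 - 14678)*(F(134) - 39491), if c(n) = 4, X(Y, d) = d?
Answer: 1777038030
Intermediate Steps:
F(C) = -4 (F(C) = 4*(-1) + 0 = -4 + 0 = -4)
(-30316 - 14678)*(F(134) - 39491) = (-30316 - 14678)*(-4 - 39491) = -44994*(-39495) = 1777038030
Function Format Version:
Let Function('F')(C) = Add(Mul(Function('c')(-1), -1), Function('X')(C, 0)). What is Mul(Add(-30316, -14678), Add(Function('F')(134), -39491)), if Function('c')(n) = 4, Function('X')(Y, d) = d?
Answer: 1777038030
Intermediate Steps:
Function('F')(C) = -4 (Function('F')(C) = Add(Mul(4, -1), 0) = Add(-4, 0) = -4)
Mul(Add(-30316, -14678), Add(Function('F')(134), -39491)) = Mul(Add(-30316, -14678), Add(-4, -39491)) = Mul(-44994, -39495) = 1777038030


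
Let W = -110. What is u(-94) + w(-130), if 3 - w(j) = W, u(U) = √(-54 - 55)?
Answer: 113 + I*√109 ≈ 113.0 + 10.44*I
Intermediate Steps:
u(U) = I*√109 (u(U) = √(-109) = I*√109)
w(j) = 113 (w(j) = 3 - 1*(-110) = 3 + 110 = 113)
u(-94) + w(-130) = I*√109 + 113 = 113 + I*√109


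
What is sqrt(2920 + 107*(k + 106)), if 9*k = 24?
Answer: sqrt(130926)/3 ≈ 120.61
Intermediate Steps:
k = 8/3 (k = (1/9)*24 = 8/3 ≈ 2.6667)
sqrt(2920 + 107*(k + 106)) = sqrt(2920 + 107*(8/3 + 106)) = sqrt(2920 + 107*(326/3)) = sqrt(2920 + 34882/3) = sqrt(43642/3) = sqrt(130926)/3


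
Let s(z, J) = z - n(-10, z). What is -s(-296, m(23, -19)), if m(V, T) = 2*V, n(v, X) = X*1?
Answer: 0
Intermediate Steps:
n(v, X) = X
s(z, J) = 0 (s(z, J) = z - z = 0)
-s(-296, m(23, -19)) = -1*0 = 0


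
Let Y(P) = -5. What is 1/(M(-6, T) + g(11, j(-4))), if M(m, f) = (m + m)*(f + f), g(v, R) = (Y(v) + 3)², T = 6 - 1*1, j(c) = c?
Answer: -1/116 ≈ -0.0086207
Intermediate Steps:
T = 5 (T = 6 - 1 = 5)
g(v, R) = 4 (g(v, R) = (-5 + 3)² = (-2)² = 4)
M(m, f) = 4*f*m (M(m, f) = (2*m)*(2*f) = 4*f*m)
1/(M(-6, T) + g(11, j(-4))) = 1/(4*5*(-6) + 4) = 1/(-120 + 4) = 1/(-116) = -1/116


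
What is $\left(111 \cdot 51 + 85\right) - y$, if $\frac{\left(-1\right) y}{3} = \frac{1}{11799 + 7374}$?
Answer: $\frac{36722687}{6391} \approx 5746.0$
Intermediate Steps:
$y = - \frac{1}{6391}$ ($y = - \frac{3}{11799 + 7374} = - \frac{3}{19173} = \left(-3\right) \frac{1}{19173} = - \frac{1}{6391} \approx -0.00015647$)
$\left(111 \cdot 51 + 85\right) - y = \left(111 \cdot 51 + 85\right) - - \frac{1}{6391} = \left(5661 + 85\right) + \frac{1}{6391} = 5746 + \frac{1}{6391} = \frac{36722687}{6391}$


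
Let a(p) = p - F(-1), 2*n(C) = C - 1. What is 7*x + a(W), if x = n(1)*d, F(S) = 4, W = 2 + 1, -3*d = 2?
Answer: -1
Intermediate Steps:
d = -⅔ (d = -⅓*2 = -⅔ ≈ -0.66667)
n(C) = -½ + C/2 (n(C) = (C - 1)/2 = (-1 + C)/2 = -½ + C/2)
W = 3
a(p) = -4 + p (a(p) = p - 1*4 = p - 4 = -4 + p)
x = 0 (x = (-½ + (½)*1)*(-⅔) = (-½ + ½)*(-⅔) = 0*(-⅔) = 0)
7*x + a(W) = 7*0 + (-4 + 3) = 0 - 1 = -1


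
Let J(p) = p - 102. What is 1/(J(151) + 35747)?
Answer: 1/35796 ≈ 2.7936e-5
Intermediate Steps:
J(p) = -102 + p
1/(J(151) + 35747) = 1/((-102 + 151) + 35747) = 1/(49 + 35747) = 1/35796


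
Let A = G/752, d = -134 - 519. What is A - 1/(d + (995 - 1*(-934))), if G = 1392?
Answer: 110965/59972 ≈ 1.8503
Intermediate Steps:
d = -653
A = 87/47 (A = 1392/752 = 1392*(1/752) = 87/47 ≈ 1.8511)
A - 1/(d + (995 - 1*(-934))) = 87/47 - 1/(-653 + (995 - 1*(-934))) = 87/47 - 1/(-653 + (995 + 934)) = 87/47 - 1/(-653 + 1929) = 87/47 - 1/1276 = 110965/59972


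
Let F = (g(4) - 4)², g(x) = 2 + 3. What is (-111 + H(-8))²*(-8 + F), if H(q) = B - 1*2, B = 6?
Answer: -80143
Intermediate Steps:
g(x) = 5
F = 1 (F = (5 - 4)² = 1² = 1)
H(q) = 4 (H(q) = 6 - 1*2 = 6 - 2 = 4)
(-111 + H(-8))²*(-8 + F) = (-111 + 4)²*(-8 + 1) = (-107)²*(-7) = 11449*(-7) = -80143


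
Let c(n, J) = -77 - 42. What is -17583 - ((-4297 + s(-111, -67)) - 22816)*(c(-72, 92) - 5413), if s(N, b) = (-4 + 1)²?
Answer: -149956911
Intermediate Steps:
c(n, J) = -119
s(N, b) = 9 (s(N, b) = (-3)² = 9)
-17583 - ((-4297 + s(-111, -67)) - 22816)*(c(-72, 92) - 5413) = -17583 - ((-4297 + 9) - 22816)*(-119 - 5413) = -17583 - (-4288 - 22816)*(-5532) = -17583 - (-27104)*(-5532) = -17583 - 1*149939328 = -17583 - 149939328 = -149956911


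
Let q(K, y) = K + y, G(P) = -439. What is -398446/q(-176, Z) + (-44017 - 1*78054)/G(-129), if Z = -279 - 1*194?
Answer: 254141873/284911 ≈ 892.00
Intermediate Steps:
Z = -473 (Z = -279 - 194 = -473)
-398446/q(-176, Z) + (-44017 - 1*78054)/G(-129) = -398446/(-176 - 473) + (-44017 - 1*78054)/(-439) = -398446/(-649) + (-44017 - 78054)*(-1/439) = -398446*(-1/649) - 122071*(-1/439) = 398446/649 + 122071/439 = 254141873/284911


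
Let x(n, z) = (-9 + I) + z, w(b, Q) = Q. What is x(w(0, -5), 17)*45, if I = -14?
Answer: -270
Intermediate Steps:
x(n, z) = -23 + z (x(n, z) = (-9 - 14) + z = -23 + z)
x(w(0, -5), 17)*45 = (-23 + 17)*45 = -6*45 = -270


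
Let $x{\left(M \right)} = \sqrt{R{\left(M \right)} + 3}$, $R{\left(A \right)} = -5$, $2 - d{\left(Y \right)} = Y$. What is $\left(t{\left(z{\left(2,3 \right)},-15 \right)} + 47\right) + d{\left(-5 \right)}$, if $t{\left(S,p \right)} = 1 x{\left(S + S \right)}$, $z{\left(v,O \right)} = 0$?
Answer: $54 + i \sqrt{2} \approx 54.0 + 1.4142 i$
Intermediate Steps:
$d{\left(Y \right)} = 2 - Y$
$x{\left(M \right)} = i \sqrt{2}$ ($x{\left(M \right)} = \sqrt{-5 + 3} = \sqrt{-2} = i \sqrt{2}$)
$t{\left(S,p \right)} = i \sqrt{2}$ ($t{\left(S,p \right)} = 1 i \sqrt{2} = i \sqrt{2}$)
$\left(t{\left(z{\left(2,3 \right)},-15 \right)} + 47\right) + d{\left(-5 \right)} = \left(i \sqrt{2} + 47\right) + \left(2 - -5\right) = \left(47 + i \sqrt{2}\right) + \left(2 + 5\right) = \left(47 + i \sqrt{2}\right) + 7 = 54 + i \sqrt{2}$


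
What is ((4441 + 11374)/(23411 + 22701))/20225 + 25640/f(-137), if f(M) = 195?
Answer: 956490272477/7274398560 ≈ 131.49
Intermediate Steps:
((4441 + 11374)/(23411 + 22701))/20225 + 25640/f(-137) = ((4441 + 11374)/(23411 + 22701))/20225 + 25640/195 = (15815/46112)*(1/20225) + 25640*(1/195) = (15815*(1/46112))*(1/20225) + 5128/39 = (15815/46112)*(1/20225) + 5128/39 = 3163/186523040 + 5128/39 = 956490272477/7274398560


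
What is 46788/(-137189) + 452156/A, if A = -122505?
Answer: -67762593424/16806338445 ≈ -4.0320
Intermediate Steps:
46788/(-137189) + 452156/A = 46788/(-137189) + 452156/(-122505) = 46788*(-1/137189) + 452156*(-1/122505) = -46788/137189 - 452156/122505 = -67762593424/16806338445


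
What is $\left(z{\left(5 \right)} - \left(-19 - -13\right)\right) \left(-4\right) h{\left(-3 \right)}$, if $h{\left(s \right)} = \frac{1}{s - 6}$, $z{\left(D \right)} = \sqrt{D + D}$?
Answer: $\frac{8}{3} + \frac{4 \sqrt{10}}{9} \approx 4.0721$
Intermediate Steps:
$z{\left(D \right)} = \sqrt{2} \sqrt{D}$ ($z{\left(D \right)} = \sqrt{2 D} = \sqrt{2} \sqrt{D}$)
$h{\left(s \right)} = \frac{1}{-6 + s}$
$\left(z{\left(5 \right)} - \left(-19 - -13\right)\right) \left(-4\right) h{\left(-3 \right)} = \frac{\left(\sqrt{2} \sqrt{5} - \left(-19 - -13\right)\right) \left(-4\right)}{-6 - 3} = \frac{\left(\sqrt{10} - \left(-19 + 13\right)\right) \left(-4\right)}{-9} = \left(\sqrt{10} - -6\right) \left(-4\right) \left(- \frac{1}{9}\right) = \left(\sqrt{10} + 6\right) \left(-4\right) \left(- \frac{1}{9}\right) = \left(6 + \sqrt{10}\right) \left(-4\right) \left(- \frac{1}{9}\right) = \left(-24 - 4 \sqrt{10}\right) \left(- \frac{1}{9}\right) = \frac{8}{3} + \frac{4 \sqrt{10}}{9}$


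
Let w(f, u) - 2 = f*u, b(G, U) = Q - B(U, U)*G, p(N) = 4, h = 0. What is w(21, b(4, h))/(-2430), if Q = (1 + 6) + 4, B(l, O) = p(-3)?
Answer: 103/2430 ≈ 0.042387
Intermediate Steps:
B(l, O) = 4
Q = 11 (Q = 7 + 4 = 11)
b(G, U) = 11 - 4*G
w(f, u) = 2 + f*u
w(21, b(4, h))/(-2430) = (2 + 21*(11 - 4*4))/(-2430) = (2 + 21*(11 - 16))*(-1/2430) = (2 + 21*(-5))*(-1/2430) = (2 - 105)*(-1/2430) = -103*(-1/2430) = 103/2430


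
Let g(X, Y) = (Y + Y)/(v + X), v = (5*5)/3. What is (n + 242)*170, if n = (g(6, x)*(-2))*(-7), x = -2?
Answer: 1740460/43 ≈ 40476.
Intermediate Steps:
v = 25/3 (v = 25*(⅓) = 25/3 ≈ 8.3333)
g(X, Y) = 2*Y/(25/3 + X) (g(X, Y) = (Y + Y)/(25/3 + X) = (2*Y)/(25/3 + X) = 2*Y/(25/3 + X))
n = -168/43 (n = ((6*(-2)/(25 + 3*6))*(-2))*(-7) = ((6*(-2)/(25 + 18))*(-2))*(-7) = ((6*(-2)/43)*(-2))*(-7) = ((6*(-2)*(1/43))*(-2))*(-7) = -12/43*(-2)*(-7) = (24/43)*(-7) = -168/43 ≈ -3.9070)
(n + 242)*170 = (-168/43 + 242)*170 = (10238/43)*170 = 1740460/43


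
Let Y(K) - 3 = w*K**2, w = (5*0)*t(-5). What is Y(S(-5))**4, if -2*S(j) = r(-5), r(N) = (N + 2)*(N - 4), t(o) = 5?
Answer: 81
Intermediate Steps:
w = 0 (w = (5*0)*5 = 0*5 = 0)
r(N) = (-4 + N)*(2 + N) (r(N) = (2 + N)*(-4 + N) = (-4 + N)*(2 + N))
S(j) = -27/2 (S(j) = -(-8 + (-5)**2 - 2*(-5))/2 = -(-8 + 25 + 10)/2 = -1/2*27 = -27/2)
Y(K) = 3 (Y(K) = 3 + 0*K**2 = 3 + 0 = 3)
Y(S(-5))**4 = 3**4 = 81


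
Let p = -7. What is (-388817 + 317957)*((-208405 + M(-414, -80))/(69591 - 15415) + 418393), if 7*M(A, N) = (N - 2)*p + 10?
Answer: -2810778038211375/94808 ≈ -2.9647e+10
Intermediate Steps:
M(A, N) = 24/7 - N (M(A, N) = ((N - 2)*(-7) + 10)/7 = ((-2 + N)*(-7) + 10)/7 = ((14 - 7*N) + 10)/7 = (24 - 7*N)/7 = 24/7 - N)
(-388817 + 317957)*((-208405 + M(-414, -80))/(69591 - 15415) + 418393) = (-388817 + 317957)*((-208405 + (24/7 - 1*(-80)))/(69591 - 15415) + 418393) = -70860*((-208405 + (24/7 + 80))/54176 + 418393) = -70860*((-208405 + 584/7)*(1/54176) + 418393) = -70860*(-1458251/7*1/54176 + 418393) = -70860*(-1458251/379232 + 418393) = -70860*158666555925/379232 = -2810778038211375/94808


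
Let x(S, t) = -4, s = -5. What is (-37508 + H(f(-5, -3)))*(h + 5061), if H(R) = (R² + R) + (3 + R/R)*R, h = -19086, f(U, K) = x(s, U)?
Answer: 526105800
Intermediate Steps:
f(U, K) = -4
H(R) = R² + 5*R (H(R) = (R + R²) + (3 + 1)*R = (R + R²) + 4*R = R² + 5*R)
(-37508 + H(f(-5, -3)))*(h + 5061) = (-37508 - 4*(5 - 4))*(-19086 + 5061) = (-37508 - 4*1)*(-14025) = (-37508 - 4)*(-14025) = -37512*(-14025) = 526105800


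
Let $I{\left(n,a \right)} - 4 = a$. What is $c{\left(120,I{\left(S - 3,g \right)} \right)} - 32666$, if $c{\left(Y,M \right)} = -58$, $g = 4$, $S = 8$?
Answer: $-32724$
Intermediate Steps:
$I{\left(n,a \right)} = 4 + a$
$c{\left(120,I{\left(S - 3,g \right)} \right)} - 32666 = -58 - 32666 = -32724$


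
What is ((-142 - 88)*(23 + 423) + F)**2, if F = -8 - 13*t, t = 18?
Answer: 10572363684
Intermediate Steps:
F = -242 (F = -8 - 13*18 = -8 - 234 = -242)
((-142 - 88)*(23 + 423) + F)**2 = ((-142 - 88)*(23 + 423) - 242)**2 = (-230*446 - 242)**2 = (-102580 - 242)**2 = (-102822)**2 = 10572363684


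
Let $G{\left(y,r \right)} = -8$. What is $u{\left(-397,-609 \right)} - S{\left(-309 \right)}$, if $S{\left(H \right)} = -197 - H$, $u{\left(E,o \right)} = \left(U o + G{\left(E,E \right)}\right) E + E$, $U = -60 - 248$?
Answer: $-74463417$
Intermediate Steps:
$U = -308$
$u{\left(E,o \right)} = E + E \left(-8 - 308 o\right)$ ($u{\left(E,o \right)} = \left(- 308 o - 8\right) E + E = \left(-8 - 308 o\right) E + E = E \left(-8 - 308 o\right) + E = E + E \left(-8 - 308 o\right)$)
$u{\left(-397,-609 \right)} - S{\left(-309 \right)} = \left(-7\right) \left(-397\right) \left(1 + 44 \left(-609\right)\right) - \left(-197 - -309\right) = \left(-7\right) \left(-397\right) \left(1 - 26796\right) - \left(-197 + 309\right) = \left(-7\right) \left(-397\right) \left(-26795\right) - 112 = -74463305 - 112 = -74463417$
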